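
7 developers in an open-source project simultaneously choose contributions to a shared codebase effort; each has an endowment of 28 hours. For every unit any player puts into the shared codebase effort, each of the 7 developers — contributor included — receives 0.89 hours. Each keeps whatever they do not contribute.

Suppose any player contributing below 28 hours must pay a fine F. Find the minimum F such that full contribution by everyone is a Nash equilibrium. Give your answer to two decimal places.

3.08 hours

Given the others contribute fully, the best deviation is to contribute 0 (any partial contribution still incurs the fine and gives up units whose private return 0.89 is below 1).
Deviating from 28 to 0 saves 28 hours but forfeits the deviator's share of the drop in the shared codebase effort: 0.89 × 28 = 24.92.
So the deviation gain is 28 − 24.92 = 3.08, and the fine must be at least 3.08 hours to wipe it out.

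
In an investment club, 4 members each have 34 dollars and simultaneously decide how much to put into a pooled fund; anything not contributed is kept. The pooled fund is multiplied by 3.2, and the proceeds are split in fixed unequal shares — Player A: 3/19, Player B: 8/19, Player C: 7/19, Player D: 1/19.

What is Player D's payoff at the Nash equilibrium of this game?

45.45 dollars

For player j, contributing a unit is worthwhile iff 3.2 × (j's share) ≥ 1, i.e. iff j's share is at least 0.3125.
Player B and Player C are above the threshold, contributing 34 each; the remaining 2 contribute 0. Total contributed: 68.
Player D keeps 34 and receives 3.2 × 68 × 1/19 = 11.45 from the pooled fund, for a payoff of 45.45.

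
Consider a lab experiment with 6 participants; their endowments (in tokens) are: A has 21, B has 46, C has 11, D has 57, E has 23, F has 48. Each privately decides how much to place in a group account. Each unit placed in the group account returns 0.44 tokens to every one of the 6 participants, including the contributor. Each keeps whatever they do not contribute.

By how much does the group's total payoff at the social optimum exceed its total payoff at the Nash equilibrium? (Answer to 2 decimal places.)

The private return per contributed unit is 0.44 < 1 for everyone, so the Nash equilibrium is zero contribution and the group total is Σ E_j = 21 + 46 + 11 + 57 + 23 + 48 = 206.
Each contributed unit returns 2.640 to the group, so the social optimum is full contribution by everyone: group total = 2.640 × 206 = 543.84.
Efficiency loss = (2.640 − 1) × 206 = 337.84.

337.84 tokens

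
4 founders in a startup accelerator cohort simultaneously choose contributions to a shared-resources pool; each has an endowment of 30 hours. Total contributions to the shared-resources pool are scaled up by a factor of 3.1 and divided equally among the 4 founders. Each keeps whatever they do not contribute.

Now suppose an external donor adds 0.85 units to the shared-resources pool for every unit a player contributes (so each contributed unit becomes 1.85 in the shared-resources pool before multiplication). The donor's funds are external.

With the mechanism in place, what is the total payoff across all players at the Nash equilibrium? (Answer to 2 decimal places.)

Under the mechanism each unit contributed yields 3.1 × 1.85 / 4 = 1.4338 back to its contributor per unit of net cost, which exceeds 1, making full contribution the dominant choice for everyone.
At the Nash equilibrium everyone contributes 30. Group total payoff = 3.1 × 1.85 × 120 = 688.20.

688.20 hours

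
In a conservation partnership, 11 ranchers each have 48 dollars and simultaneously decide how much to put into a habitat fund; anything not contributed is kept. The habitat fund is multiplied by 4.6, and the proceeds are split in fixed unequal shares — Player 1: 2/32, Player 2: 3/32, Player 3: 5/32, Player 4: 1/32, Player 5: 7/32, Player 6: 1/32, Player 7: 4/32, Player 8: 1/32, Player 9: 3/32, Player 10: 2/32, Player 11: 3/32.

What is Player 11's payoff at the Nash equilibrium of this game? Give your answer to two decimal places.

Player j's private return per contributed unit is 4.6 × (j's share). Contributing is weakly dominant for j when that share is at least 1/4.6 = 0.2174, and contributing 0 is dominant otherwise.
The only share above 0.2174 is Player 5's 7/32, contributing 48; the remaining 10 contribute 0. Total contributed: 48.
Player 11 keeps 48 and receives 4.6 × 48 × 3/32 = 20.70 from the habitat fund, for a payoff of 68.70.

68.70 dollars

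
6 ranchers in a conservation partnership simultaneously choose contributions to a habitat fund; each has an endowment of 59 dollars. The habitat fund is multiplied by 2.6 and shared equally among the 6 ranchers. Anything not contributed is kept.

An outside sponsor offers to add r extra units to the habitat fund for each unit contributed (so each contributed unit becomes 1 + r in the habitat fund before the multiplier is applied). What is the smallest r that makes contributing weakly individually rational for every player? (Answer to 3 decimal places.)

1.308

With matching at rate r, one contributed unit becomes (1 + r) in the habitat fund and returns 2.6 × (1 + r) / 6 to the contributor.
Setting this equal to 1: 1 + r = 6/2.6 = 2.3077.
So the minimum matching rate is r = 2.3077 − 1 = 1.308.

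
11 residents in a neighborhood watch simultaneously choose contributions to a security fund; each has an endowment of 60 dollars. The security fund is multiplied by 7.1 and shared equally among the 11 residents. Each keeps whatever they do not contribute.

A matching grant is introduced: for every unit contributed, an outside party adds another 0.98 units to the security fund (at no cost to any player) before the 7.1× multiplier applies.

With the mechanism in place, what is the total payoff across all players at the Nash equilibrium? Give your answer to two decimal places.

With the mechanism, a contributed unit returns 7.1 × 1.98 / 11 = 1.2780 per unit of net cost to the contributor — now above 1 — so contributing fully is weakly dominant for every player.
At the Nash equilibrium everyone contributes 60. Group total payoff = 7.1 × 1.98 × 660 = 9278.28.

9278.28 dollars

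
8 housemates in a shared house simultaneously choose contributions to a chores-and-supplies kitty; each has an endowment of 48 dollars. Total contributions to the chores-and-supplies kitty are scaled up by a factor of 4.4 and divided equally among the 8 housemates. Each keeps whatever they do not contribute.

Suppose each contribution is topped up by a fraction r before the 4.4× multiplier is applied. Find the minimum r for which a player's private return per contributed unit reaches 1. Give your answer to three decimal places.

0.818

With matching at rate r, one contributed unit becomes (1 + r) in the chores-and-supplies kitty and returns 4.4 × (1 + r) / 8 to the contributor.
Setting this equal to 1: 1 + r = 8/4.4 = 1.8182.
So the minimum matching rate is r = 1.8182 − 1 = 0.818.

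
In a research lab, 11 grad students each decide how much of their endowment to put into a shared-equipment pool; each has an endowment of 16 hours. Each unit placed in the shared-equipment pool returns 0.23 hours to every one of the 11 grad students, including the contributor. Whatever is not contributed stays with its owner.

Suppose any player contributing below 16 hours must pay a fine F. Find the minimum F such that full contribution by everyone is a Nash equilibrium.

12.32 hours

Given the others contribute fully, the best deviation is to contribute 0 (any partial contribution still incurs the fine and gives up units whose private return 0.23 is below 1).
Deviating from 16 to 0 saves 16 hours but forfeits the deviator's share of the drop in the shared-equipment pool: 0.23 × 16 = 3.68.
So the deviation gain is 16 − 3.68 = 12.32, and the fine must be at least 12.32 hours to wipe it out.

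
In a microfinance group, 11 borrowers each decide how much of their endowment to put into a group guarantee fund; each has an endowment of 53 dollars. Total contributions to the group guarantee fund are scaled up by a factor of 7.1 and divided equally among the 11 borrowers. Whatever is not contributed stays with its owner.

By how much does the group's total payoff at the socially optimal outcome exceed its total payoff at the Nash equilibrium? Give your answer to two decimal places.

Each contributed unit returns 7.1/11 = 0.6455 to its contributor — below 1 — so contributing 0 is dominant for every player. At the Nash equilibrium everyone keeps their 53, and the group total is 11 × 53 = 583.
Each contributed unit returns 7.100 to the group as a whole (0.6455 to each of 11 players), which exceeds 1, so the social optimum is full contribution: group total = 7.100 × 583 = 4139.30.
Efficiency loss = 4139.30 − 583 = 3556.30.

3556.30 dollars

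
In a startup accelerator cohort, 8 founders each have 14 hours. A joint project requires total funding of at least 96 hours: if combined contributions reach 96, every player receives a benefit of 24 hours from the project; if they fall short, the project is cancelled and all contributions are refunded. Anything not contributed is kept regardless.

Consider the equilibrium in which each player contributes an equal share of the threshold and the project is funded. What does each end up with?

26 hours

Equal share of the threshold: 96/8 = 12.
At this profile no one gains by cutting their contribution: any cut drops the total below 96, the project is cancelled, contributions are refunded, and the deviator ends with 14, which is less than 14 − 12 + 24 = 26. Contributing more than 12 just wastes the excess. So contributing exactly 12 is a best response.
Each player's payoff: 14 − 12 + 24 = 26.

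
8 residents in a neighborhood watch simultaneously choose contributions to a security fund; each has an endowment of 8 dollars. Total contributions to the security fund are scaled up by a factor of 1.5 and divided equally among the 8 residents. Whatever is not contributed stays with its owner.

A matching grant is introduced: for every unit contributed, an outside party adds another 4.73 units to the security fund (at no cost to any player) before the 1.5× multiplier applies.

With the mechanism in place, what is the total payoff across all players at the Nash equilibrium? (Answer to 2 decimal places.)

550.08 dollars

Under the mechanism each unit contributed yields 1.5 × 5.73 / 8 = 1.0744 back to its contributor per unit of net cost, which exceeds 1, making full contribution the dominant choice for everyone.
At the Nash equilibrium everyone contributes 8. Group total payoff = 1.5 × 5.73 × 64 = 550.08.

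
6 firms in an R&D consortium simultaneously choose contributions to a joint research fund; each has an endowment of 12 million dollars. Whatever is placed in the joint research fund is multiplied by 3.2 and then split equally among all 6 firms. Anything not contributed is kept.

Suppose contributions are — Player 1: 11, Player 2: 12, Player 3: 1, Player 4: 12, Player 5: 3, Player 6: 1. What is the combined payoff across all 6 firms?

160.00 million dollars

Total contributed: 11 + 12 + 1 + 12 + 3 + 1 = 40; total kept: 6 × 12 − 40 = 32.
The joint research fund pays out 3.2 × 40 = 128.00 in aggregate.
Group total = 32 + 128.00 = 160.00.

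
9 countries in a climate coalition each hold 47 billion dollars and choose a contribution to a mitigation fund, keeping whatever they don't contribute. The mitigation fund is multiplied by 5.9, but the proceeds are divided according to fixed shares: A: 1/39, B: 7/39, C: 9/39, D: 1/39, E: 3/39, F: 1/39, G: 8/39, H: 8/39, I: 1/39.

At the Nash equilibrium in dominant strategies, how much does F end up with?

For player j, contributing a unit is worthwhile iff 5.9 × (j's share) ≥ 1, i.e. iff j's share is at least 0.1695.
B, C, G and H are above the threshold, contributing 47 each; the remaining 5 contribute 0. Total contributed: 188.
F keeps 47 and receives 5.9 × 188 × 1/39 = 28.44 from the mitigation fund, for a payoff of 75.44.

75.44 billion dollars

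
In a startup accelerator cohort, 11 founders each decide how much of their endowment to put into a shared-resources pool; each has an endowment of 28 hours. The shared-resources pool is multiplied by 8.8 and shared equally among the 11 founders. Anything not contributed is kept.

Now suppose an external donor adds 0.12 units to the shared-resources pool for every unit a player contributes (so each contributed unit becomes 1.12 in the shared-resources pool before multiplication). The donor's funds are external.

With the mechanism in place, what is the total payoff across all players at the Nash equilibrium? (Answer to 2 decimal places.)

With the mechanism, a contributed unit returns 8.8 × 1.12 / 11 = 0.8960 per unit of net cost — still below 1 — so contributing 0 remains dominant for every player.
Everyone keeps their endowment and the group total is 11 × 28 = 308.

308.00 hours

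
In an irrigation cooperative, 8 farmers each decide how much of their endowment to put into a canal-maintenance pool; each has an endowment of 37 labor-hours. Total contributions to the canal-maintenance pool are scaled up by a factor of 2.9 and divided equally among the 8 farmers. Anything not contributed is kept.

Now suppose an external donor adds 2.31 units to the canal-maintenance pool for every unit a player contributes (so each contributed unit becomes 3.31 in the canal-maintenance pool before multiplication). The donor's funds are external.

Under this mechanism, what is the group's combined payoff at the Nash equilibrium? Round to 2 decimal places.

Under the mechanism each unit contributed yields 2.9 × 3.31 / 8 = 1.1999 back to its contributor per unit of net cost, which exceeds 1, making full contribution the dominant choice for everyone.
So the Nash equilibrium is full contribution by all 8; the group earns 2.9 × 3.31 × 296 = 2841.30.

2841.30 labor-hours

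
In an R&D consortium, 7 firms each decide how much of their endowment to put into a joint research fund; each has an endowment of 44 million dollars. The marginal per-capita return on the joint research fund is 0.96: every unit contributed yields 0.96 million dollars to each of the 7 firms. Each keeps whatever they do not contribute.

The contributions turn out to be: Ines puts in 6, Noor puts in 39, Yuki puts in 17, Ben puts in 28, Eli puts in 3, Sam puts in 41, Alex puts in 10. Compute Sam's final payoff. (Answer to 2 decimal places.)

Total contributed: 6 + 39 + 17 + 28 + 3 + 41 + 10 = 144.
Each receives 0.96 × 144 = 138.24 from the joint research fund.
Sam keeps 44 − 41 = 3, so Sam's payoff is 3 + 138.24 = 141.24.

141.24 million dollars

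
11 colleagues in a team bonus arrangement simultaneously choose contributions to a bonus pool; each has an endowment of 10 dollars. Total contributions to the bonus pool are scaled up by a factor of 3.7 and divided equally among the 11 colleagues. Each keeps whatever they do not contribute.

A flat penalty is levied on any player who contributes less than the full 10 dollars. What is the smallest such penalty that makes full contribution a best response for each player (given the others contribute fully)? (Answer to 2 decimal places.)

6.64 dollars

Given the others contribute fully, the best deviation is to contribute 0 (any partial contribution still incurs the fine and gives up units whose private return 0.3364 is below 1).
Deviating from 10 to 0 saves 10 dollars but forfeits the deviator's share of the drop in the bonus pool: 3.7/11 × 10 = 3.36.
So the deviation gain is 10 − 3.36 = 6.64, and the fine must be at least 6.64 dollars to wipe it out.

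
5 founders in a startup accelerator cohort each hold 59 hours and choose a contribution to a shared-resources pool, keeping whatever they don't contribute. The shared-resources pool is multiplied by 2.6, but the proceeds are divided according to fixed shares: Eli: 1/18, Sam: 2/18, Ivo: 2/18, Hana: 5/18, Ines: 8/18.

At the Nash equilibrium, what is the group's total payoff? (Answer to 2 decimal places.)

A player with share s gets back 2.6·s per unit contributed, so full contribution is dominant for anyone with s > 1/2.6 = 0.3846 and zero contribution is dominant for anyone below.
Ines alone (share 8/18) is above the threshold, contributing 59; the remaining 4 contribute 0. Total contributed: 59.
The shared-resources pool pays out 2.6 × 59 = 153.40 in total (split across the unequal shares, but the aggregate is all that matters for the group sum).
The 4 free-riders keep 59 each, adding 236. Group total = 236 + 153.40 = 389.40.

389.40 hours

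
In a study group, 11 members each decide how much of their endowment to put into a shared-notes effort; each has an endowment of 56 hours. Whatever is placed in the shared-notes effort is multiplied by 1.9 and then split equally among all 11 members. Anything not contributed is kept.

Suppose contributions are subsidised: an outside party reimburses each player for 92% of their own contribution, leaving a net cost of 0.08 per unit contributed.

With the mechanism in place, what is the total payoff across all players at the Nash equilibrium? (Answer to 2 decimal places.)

1737.12 hours

The effective private return per unit is now (1.9/11) / 0.08 = 2.1591 > 1, so every player's dominant strategy flips to full contribution.
So the Nash equilibrium is full contribution by all 11; the group earns 11 × (56 × 0.92 + 1.9 × 56) = 1737.12.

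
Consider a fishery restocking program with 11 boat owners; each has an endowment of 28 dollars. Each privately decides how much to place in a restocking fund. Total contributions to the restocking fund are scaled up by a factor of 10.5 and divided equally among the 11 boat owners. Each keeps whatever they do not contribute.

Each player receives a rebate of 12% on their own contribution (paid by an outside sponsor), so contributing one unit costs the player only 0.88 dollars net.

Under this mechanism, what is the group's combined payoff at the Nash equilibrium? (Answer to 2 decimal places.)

The effective private return per unit is now (10.5/11) / 0.88 = 1.0847 > 1, so every player's dominant strategy flips to full contribution.
At the Nash equilibrium everyone contributes 28. Group total payoff = 11 × (28 × 0.12 + 10.5 × 28) = 3270.96.

3270.96 dollars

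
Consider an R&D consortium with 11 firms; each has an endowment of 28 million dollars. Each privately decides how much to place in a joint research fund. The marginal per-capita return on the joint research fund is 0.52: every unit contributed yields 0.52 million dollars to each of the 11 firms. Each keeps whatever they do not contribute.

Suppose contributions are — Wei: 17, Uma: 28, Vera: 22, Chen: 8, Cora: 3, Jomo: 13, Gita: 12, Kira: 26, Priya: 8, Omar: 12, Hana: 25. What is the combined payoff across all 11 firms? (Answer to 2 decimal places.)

Total contributed: 17 + 28 + 22 + 8 + 3 + 13 + 12 + 26 + 8 + 12 + 25 = 174; total kept: 11 × 28 − 174 = 134.
The joint research fund pays out 0.52 × 11 × 174 = 995.28 in aggregate.
Group total = 134 + 995.28 = 1129.28.

1129.28 million dollars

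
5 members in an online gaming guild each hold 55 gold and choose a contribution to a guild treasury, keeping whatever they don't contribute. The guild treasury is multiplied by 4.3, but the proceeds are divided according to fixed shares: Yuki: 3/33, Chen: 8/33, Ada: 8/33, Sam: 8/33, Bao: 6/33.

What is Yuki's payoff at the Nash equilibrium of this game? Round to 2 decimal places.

Player j's private return per contributed unit is 4.3 × (j's share). Contributing is weakly dominant for j when that share is at least 1/4.3 = 0.2326, and contributing 0 is dominant otherwise.
Chen, Ada and Sam clear that bar, contributing 55 each; the remaining 2 contribute 0. Total contributed: 165.
Yuki keeps 55 and receives 4.3 × 165 × 3/33 = 64.50 from the guild treasury, for a payoff of 119.50.

119.50 gold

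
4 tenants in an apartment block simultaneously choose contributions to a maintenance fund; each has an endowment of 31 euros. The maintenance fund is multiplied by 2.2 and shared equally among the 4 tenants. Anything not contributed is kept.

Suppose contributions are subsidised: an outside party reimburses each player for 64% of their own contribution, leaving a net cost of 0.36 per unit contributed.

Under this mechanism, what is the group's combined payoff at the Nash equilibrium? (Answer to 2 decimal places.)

The effective private return per unit is now (2.2/4) / 0.36 = 1.5278 > 1, so every player's dominant strategy flips to full contribution.
At the Nash equilibrium everyone contributes 31. Group total payoff = 4 × (31 × 0.64 + 2.2 × 31) = 352.16.

352.16 euros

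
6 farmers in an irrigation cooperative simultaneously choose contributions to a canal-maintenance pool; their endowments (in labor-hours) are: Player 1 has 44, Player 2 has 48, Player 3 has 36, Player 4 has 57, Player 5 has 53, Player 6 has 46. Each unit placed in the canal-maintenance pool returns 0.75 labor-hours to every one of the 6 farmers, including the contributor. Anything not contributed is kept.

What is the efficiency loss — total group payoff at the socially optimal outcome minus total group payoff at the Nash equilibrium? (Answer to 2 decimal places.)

The private return per contributed unit is 0.75 < 1 for everyone, so the Nash equilibrium is zero contribution and the group total is Σ E_j = 44 + 48 + 36 + 57 + 53 + 46 = 284.
Each contributed unit returns 4.500 to the group, so the social optimum is full contribution by everyone: group total = 4.500 × 284 = 1278.00.
Efficiency loss = (4.500 − 1) × 284 = 994.00.

994.00 labor-hours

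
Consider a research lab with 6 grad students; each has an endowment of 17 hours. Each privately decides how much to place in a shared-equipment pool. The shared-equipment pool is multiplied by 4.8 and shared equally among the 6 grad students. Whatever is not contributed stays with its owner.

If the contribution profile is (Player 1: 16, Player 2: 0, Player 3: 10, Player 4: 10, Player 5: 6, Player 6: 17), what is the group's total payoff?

326.20 hours

Total contributed: 16 + 0 + 10 + 10 + 6 + 17 = 59; total kept: 6 × 17 − 59 = 43.
The shared-equipment pool pays out 4.8 × 59 = 283.20 in aggregate.
Group total = 43 + 283.20 = 326.20.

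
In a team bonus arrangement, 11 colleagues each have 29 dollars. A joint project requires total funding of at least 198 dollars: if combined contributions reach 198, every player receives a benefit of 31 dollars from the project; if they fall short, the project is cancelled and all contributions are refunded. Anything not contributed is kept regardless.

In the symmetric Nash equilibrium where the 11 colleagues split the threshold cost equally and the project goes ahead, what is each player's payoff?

42 dollars

Equal share of the threshold: 198/11 = 18.
At this profile no one gains by cutting their contribution: any cut drops the total below 198, the project is cancelled, contributions are refunded, and the deviator ends with 29, which is less than 29 − 18 + 31 = 42. Contributing more than 18 just wastes the excess. So contributing exactly 18 is a best response.
Each player's payoff: 29 − 18 + 31 = 42.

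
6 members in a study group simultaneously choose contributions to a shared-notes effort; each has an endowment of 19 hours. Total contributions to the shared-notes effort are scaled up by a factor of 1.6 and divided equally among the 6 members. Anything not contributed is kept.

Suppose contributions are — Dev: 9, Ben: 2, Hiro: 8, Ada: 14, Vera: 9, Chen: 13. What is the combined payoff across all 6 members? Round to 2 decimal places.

Total contributed: 9 + 2 + 8 + 14 + 9 + 13 = 55; total kept: 6 × 19 − 55 = 59.
The shared-notes effort pays out 1.6 × 55 = 88.00 in aggregate.
Group total = 59 + 88.00 = 147.00.

147.00 hours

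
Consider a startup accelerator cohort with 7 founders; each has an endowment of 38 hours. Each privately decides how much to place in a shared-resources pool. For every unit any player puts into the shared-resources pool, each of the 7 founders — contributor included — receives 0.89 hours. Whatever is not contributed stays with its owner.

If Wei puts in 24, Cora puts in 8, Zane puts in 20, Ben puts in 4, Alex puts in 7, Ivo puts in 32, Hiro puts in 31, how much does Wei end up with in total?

Total contributed: 24 + 8 + 20 + 4 + 7 + 32 + 31 = 126.
Each receives 0.89 × 126 = 112.14 from the shared-resources pool.
Wei keeps 38 − 24 = 14, so Wei's payoff is 14 + 112.14 = 126.14.

126.14 hours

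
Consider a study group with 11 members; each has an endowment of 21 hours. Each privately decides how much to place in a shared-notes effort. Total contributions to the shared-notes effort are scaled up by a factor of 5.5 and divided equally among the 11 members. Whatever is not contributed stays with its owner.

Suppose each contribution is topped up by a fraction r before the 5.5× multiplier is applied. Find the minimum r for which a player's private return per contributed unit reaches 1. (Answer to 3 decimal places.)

With matching at rate r, one contributed unit becomes (1 + r) in the shared-notes effort and returns 5.5 × (1 + r) / 11 to the contributor.
Setting this equal to 1: 1 + r = 11/5.5 = 2.0000.
So the minimum matching rate is r = 2.0000 − 1 = 1.000.

1.000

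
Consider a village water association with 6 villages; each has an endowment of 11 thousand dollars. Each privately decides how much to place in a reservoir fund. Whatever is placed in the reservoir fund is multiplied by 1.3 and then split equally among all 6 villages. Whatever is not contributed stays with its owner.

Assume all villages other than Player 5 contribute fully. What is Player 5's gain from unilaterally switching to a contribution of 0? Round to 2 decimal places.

8.62 thousand dollars

Switching from a contribution of 11 to 0 lets Player 5 keep an extra 11 thousand dollars, but lowers the reservoir fund by 11, which costs Player 5 their own share of that drop: 1.3/6 × 11 = 2.38.
Net gain = 11 − 2.38 = 8.62. The private return per contributed unit (0.2167) is below 1, so free-riding is indeed the best response regardless of what the others do.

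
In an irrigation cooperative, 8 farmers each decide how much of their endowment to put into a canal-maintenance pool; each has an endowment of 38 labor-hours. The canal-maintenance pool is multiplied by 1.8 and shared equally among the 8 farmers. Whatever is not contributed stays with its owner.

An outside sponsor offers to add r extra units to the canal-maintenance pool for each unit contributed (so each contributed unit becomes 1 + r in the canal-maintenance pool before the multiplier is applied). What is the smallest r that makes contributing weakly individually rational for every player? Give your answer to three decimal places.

With matching at rate r, one contributed unit becomes (1 + r) in the canal-maintenance pool and returns 1.8 × (1 + r) / 8 to the contributor.
Setting this equal to 1: 1 + r = 8/1.8 = 4.4444.
So the minimum matching rate is r = 4.4444 − 1 = 3.444.

3.444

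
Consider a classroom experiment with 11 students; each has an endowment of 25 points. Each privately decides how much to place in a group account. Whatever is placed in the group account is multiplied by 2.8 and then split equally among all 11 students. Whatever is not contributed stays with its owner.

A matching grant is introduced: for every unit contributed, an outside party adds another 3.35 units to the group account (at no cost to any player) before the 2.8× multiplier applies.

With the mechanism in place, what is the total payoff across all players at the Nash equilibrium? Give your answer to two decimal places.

With the mechanism, a contributed unit returns 2.8 × 4.35 / 11 = 1.1073 per unit of net cost to the contributor — now above 1 — so contributing fully is weakly dominant for every player.
At the Nash equilibrium everyone contributes 25. Group total payoff = 2.8 × 4.35 × 275 = 3349.50.

3349.50 points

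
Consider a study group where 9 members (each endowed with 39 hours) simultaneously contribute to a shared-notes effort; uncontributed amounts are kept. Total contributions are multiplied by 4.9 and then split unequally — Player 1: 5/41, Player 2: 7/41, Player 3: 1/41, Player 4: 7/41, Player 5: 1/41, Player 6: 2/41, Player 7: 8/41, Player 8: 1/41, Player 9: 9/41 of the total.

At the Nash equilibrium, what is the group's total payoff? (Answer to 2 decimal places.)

A player with share s gets back 4.9·s per unit contributed, so full contribution is dominant for anyone with s > 1/4.9 = 0.2041 and zero contribution is dominant for anyone below.
Player 9 alone (share 9/41) is above the threshold, contributing 39; the remaining 8 contribute 0. Total contributed: 39.
The shared-notes effort pays out 4.9 × 39 = 191.10 in total (split across the unequal shares, but the aggregate is all that matters for the group sum).
The 8 free-riders keep 39 each, adding 312. Group total = 312 + 191.10 = 503.10.

503.10 hours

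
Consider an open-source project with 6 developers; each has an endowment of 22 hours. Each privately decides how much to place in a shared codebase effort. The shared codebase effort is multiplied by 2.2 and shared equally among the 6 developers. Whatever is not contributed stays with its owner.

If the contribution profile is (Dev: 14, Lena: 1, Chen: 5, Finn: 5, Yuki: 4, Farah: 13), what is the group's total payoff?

182.40 hours

Total contributed: 14 + 1 + 5 + 5 + 4 + 13 = 42; total kept: 6 × 22 − 42 = 90.
The shared codebase effort pays out 2.2 × 42 = 92.40 in aggregate.
Group total = 90 + 92.40 = 182.40.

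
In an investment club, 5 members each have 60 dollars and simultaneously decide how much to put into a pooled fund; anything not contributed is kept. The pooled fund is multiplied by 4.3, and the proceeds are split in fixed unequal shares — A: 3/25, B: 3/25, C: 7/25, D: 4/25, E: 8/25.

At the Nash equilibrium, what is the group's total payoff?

696.00 dollars

A player with share s gets back 4.3·s per unit contributed, so full contribution is dominant for anyone with s > 1/4.3 = 0.2326 and zero contribution is dominant for anyone below.
The shares above 0.2326 belong to C and E, contributing 60 each; the remaining 3 contribute 0. Total contributed: 120.
The pooled fund pays out 4.3 × 120 = 516.00 in total (split across the unequal shares, but the aggregate is all that matters for the group sum).
The 3 free-riders keep 60 each, adding 180. Group total = 180 + 516.00 = 696.00.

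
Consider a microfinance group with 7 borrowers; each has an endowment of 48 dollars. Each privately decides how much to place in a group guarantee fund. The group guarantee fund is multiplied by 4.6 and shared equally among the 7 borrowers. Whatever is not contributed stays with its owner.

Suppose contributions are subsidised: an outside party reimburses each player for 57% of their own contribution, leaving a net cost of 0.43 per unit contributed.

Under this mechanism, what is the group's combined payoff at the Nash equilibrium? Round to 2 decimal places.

1737.12 dollars

Under the mechanism each unit contributed yields (4.6/7) / 0.43 = 1.5282 back to its contributor per unit of net cost, which exceeds 1, making full contribution the dominant choice for everyone.
So the Nash equilibrium is full contribution by all 7; the group earns 7 × (48 × 0.57 + 4.6 × 48) = 1737.12.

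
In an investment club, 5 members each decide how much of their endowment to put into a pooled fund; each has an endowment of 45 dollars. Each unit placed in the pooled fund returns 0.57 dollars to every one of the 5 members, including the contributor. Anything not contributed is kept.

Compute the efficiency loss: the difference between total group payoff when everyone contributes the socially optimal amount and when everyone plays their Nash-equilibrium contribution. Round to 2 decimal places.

416.25 dollars

The private return per contributed unit is 0.57 < 1, so contributing 0 is dominant for every player. At the Nash equilibrium everyone keeps their 45, and the group total is 5 × 45 = 225.
Each contributed unit returns 2.850 to the group as a whole (0.57 to each of 5 players), which exceeds 1, so the social optimum is full contribution: group total = 2.850 × 225 = 641.25.
Efficiency loss = 641.25 − 225 = 416.25.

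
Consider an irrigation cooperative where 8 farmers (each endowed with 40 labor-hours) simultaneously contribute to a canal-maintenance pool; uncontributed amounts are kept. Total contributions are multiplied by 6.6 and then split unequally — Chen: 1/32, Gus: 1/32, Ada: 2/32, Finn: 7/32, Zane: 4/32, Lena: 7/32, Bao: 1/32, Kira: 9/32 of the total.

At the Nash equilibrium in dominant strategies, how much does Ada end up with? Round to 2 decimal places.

Each unit j contributes comes back to j as 6.6 × (j's share), so j prefers to contribute only if that share exceeds 1/6.6 = 0.1515; otherwise keeping the unit dominates.
Finn, Lena and Kira clear that bar, contributing 40 each; the remaining 5 contribute 0. Total contributed: 120.
Ada keeps 40 and receives 6.6 × 120 × 2/32 = 49.50 from the canal-maintenance pool, for a payoff of 89.50.

89.50 labor-hours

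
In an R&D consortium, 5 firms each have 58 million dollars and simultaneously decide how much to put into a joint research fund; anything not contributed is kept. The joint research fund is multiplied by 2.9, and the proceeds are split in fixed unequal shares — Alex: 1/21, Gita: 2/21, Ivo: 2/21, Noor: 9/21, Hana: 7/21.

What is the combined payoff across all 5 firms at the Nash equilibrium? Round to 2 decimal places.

Each unit j contributes comes back to j as 2.9 × (j's share), so j prefers to contribute only if that share exceeds 1/2.9 = 0.3448; otherwise keeping the unit dominates.
Only Noor (9/21) clears that bar, contributing 58; the remaining 4 contribute 0. Total contributed: 58.
The joint research fund pays out 2.9 × 58 = 168.20 in total (split across the unequal shares, but the aggregate is all that matters for the group sum).
The 4 free-riders keep 58 each, adding 232. Group total = 232 + 168.20 = 400.20.

400.20 million dollars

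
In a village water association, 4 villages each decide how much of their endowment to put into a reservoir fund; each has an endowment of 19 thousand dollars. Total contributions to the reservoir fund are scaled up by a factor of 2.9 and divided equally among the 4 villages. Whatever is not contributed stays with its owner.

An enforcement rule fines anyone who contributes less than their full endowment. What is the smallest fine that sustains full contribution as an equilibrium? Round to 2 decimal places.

5.23 thousand dollars

Given the others contribute fully, the best deviation is to contribute 0 (any partial contribution still incurs the fine and gives up units whose private return 0.7250 is below 1).
Deviating from 19 to 0 saves 19 thousand dollars but forfeits the deviator's share of the drop in the reservoir fund: 2.9/4 × 19 = 13.77.
So the deviation gain is 19 − 13.77 = 5.23, and the fine must be at least 5.23 thousand dollars to wipe it out.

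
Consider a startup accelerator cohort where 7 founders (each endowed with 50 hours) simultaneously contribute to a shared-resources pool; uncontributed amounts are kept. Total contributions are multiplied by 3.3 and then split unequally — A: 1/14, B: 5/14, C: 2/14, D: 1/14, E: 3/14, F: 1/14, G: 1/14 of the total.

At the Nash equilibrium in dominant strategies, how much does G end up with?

For player j, contributing a unit is worthwhile iff 3.3 × (j's share) ≥ 1, i.e. iff j's share is at least 0.3030.
B alone (share 5/14) is above the threshold, contributing 50; the remaining 6 contribute 0. Total contributed: 50.
G keeps 50 and receives 3.3 × 50 × 1/14 = 11.79 from the shared-resources pool, for a payoff of 61.79.

61.79 hours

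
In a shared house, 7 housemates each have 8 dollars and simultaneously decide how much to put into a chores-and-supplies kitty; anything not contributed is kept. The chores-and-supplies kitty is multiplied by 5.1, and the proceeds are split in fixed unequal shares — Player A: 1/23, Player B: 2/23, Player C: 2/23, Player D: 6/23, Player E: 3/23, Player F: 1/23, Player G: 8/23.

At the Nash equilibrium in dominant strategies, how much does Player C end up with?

Player j's private return per contributed unit is 5.1 × (j's share). Contributing is weakly dominant for j when that share is at least 1/5.1 = 0.1961, and contributing 0 is dominant otherwise.
Player D and Player G are above the threshold, contributing 8 each; the remaining 5 contribute 0. Total contributed: 16.
Player C keeps 8 and receives 5.1 × 16 × 2/23 = 7.10 from the chores-and-supplies kitty, for a payoff of 15.10.

15.10 dollars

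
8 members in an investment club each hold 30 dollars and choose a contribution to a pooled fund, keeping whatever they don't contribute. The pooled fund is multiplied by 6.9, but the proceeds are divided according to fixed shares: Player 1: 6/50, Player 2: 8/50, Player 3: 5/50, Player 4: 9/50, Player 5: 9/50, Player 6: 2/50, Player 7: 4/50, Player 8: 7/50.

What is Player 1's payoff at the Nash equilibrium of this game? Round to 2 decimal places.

104.52 dollars

For player j, contributing a unit is worthwhile iff 6.9 × (j's share) ≥ 1, i.e. iff j's share is at least 0.1449.
Player 2, Player 4 and Player 5 are above the threshold, contributing 30 each; the remaining 5 contribute 0. Total contributed: 90.
Player 1 keeps 30 and receives 6.9 × 90 × 6/50 = 74.52 from the pooled fund, for a payoff of 104.52.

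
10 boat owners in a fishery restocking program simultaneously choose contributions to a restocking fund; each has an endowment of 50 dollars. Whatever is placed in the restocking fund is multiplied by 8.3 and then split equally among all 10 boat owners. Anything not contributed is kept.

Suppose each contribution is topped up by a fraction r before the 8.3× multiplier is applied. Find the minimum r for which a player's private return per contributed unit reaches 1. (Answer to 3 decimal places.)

With matching at rate r, one contributed unit becomes (1 + r) in the restocking fund and returns 8.3 × (1 + r) / 10 to the contributor.
Setting this equal to 1: 1 + r = 10/8.3 = 1.2048.
So the minimum matching rate is r = 1.2048 − 1 = 0.205.

0.205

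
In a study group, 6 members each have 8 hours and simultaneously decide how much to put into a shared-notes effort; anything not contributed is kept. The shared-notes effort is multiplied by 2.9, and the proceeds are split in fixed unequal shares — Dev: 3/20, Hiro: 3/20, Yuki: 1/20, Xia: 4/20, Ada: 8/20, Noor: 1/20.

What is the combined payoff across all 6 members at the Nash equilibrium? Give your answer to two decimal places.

Each unit j contributes comes back to j as 2.9 × (j's share), so j prefers to contribute only if that share exceeds 1/2.9 = 0.3448; otherwise keeping the unit dominates.
Ada alone (share 8/20) is above the threshold, contributing 8; the remaining 5 contribute 0. Total contributed: 8.
The shared-notes effort pays out 2.9 × 8 = 23.20 in total (split across the unequal shares, but the aggregate is all that matters for the group sum).
The 5 free-riders keep 8 each, adding 40. Group total = 40 + 23.20 = 63.20.

63.20 hours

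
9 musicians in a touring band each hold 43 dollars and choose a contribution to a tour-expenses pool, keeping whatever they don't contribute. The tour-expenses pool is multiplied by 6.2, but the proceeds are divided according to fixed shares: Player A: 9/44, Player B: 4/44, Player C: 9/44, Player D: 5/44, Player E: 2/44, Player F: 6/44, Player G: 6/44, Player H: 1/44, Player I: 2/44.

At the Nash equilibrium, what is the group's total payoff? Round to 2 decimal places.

For player j, contributing a unit is worthwhile iff 6.2 × (j's share) ≥ 1, i.e. iff j's share is at least 0.1613.
Player A and Player C clear that bar, contributing 43 each; the remaining 7 contribute 0. Total contributed: 86.
The tour-expenses pool pays out 6.2 × 86 = 533.20 in total (split across the unequal shares, but the aggregate is all that matters for the group sum).
The 7 free-riders keep 43 each, adding 301. Group total = 301 + 533.20 = 834.20.

834.20 dollars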